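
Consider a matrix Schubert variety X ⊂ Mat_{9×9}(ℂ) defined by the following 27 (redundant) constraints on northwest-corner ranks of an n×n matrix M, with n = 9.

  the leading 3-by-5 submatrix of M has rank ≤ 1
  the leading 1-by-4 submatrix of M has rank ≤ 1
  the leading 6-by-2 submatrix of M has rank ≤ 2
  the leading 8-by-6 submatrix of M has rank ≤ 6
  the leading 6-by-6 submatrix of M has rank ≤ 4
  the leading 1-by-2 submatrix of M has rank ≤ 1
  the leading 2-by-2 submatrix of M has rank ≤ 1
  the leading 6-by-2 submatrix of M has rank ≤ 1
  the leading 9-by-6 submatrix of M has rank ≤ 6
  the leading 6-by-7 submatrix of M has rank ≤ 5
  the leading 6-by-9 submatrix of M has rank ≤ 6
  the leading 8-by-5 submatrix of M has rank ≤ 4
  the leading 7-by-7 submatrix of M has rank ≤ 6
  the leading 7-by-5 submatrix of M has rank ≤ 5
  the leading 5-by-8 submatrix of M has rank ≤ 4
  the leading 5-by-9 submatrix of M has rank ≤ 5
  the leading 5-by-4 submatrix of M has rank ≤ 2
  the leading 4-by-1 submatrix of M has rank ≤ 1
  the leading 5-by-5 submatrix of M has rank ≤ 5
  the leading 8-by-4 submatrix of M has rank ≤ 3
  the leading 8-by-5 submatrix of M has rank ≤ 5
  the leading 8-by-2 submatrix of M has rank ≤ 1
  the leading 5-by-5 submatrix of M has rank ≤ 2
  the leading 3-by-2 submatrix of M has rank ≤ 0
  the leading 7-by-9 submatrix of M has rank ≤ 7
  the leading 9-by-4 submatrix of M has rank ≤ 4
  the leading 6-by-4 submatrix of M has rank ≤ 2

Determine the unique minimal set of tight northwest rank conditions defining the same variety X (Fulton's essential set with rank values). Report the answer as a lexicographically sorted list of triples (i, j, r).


The tightest implied rank at each (i,j), from the 27 conditions:

  0 | 0 | 1 | 1 | 1 | 1 | 1 | 1 | 1
  0 | 0 | 1 | 1 | 1 | 2 | 2 | 2 | 2
  0 | 0 | 1 | 1 | 1 | 2 | 3 | 3 | 3
  1 | 1 | 2 | 2 | 2 | 3 | 4 | 4 | 4
  1 | 1 | 2 | 2 | 2 | 3 | 4 | 4 | 5
  1 | 1 | 2 | 2 | 3 | 4 | 5 | 5 | 6
  1 | 1 | 2 | 3 | 4 | 5 | 6 | 6 | 7
  1 | 1 | 2 | 3 | 4 | 5 | 6 | 7 | 8
  1 | 2 | 3 | 4 | 5 | 6 | 7 | 8 | 9

so w = (3, 6, 7, 1, 9, 5, 4, 8, 2).

Fulton essential set (6 of the 18 Rothe cells):

[(3, 2, 0), (3, 5, 1), (5, 5, 2), (5, 8, 4), (6, 4, 2), (8, 2, 1)]


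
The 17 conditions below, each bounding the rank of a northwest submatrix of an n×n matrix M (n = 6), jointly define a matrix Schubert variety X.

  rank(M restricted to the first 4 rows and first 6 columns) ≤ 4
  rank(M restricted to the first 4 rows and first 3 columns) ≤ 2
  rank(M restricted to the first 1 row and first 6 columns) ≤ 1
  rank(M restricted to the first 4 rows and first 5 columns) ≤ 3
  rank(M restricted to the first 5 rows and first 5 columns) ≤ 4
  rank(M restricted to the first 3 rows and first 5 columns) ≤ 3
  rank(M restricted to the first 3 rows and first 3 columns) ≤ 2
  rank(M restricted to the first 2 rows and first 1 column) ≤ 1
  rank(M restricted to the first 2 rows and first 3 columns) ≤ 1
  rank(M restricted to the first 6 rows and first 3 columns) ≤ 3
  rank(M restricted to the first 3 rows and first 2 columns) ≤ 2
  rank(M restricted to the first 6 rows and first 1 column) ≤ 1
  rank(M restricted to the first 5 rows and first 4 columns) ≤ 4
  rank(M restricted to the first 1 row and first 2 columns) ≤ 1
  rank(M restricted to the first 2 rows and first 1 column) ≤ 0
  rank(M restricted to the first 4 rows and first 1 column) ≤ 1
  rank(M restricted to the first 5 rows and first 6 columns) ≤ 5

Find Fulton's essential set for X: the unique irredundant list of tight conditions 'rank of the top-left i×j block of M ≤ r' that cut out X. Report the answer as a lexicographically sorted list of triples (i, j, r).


Rank table r_w(6×6) implied by the 17 constraints:

  R[1]: 0 1 1 1 1 1
  R[2]: 0 1 1 2 2 2
  R[3]: 1 2 2 3 3 3
  R[4]: 1 2 2 3 3 4
  R[5]: 1 2 3 4 4 5
  R[6]: 1 2 3 4 5 6

hence w(1..6) = (2, 4, 1, 6, 3, 5).

Rothe diagram D(w) (5 cells), 4 SE-corners (essential conditions):

[(2, 1, 0), (2, 3, 1), (4, 3, 2), (4, 5, 3)]


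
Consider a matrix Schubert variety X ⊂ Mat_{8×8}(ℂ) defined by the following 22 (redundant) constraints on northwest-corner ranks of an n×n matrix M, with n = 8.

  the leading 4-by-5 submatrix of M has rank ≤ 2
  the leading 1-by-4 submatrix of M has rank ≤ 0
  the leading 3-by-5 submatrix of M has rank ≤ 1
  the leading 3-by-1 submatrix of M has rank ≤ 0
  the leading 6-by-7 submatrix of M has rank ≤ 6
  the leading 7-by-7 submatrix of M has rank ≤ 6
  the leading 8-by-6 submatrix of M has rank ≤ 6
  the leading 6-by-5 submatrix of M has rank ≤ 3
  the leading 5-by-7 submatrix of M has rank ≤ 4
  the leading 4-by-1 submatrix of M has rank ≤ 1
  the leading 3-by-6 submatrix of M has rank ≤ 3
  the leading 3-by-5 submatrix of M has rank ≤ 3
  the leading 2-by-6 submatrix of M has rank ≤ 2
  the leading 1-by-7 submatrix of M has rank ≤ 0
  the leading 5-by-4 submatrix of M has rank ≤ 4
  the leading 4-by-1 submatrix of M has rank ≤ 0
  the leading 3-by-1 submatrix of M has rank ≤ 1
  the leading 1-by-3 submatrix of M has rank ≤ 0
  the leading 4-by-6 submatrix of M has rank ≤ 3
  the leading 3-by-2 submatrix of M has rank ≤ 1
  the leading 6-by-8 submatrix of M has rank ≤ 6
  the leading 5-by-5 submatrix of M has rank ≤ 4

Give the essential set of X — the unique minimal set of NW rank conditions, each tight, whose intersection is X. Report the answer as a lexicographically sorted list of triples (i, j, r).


Reconstructing r_w from the 22 given conditions:

  R[1]: 0, 0, 0, 0, 0, 0, 0, 1
  R[2]: 0, 1, 1, 1, 1, 1, 1, 2
  R[3]: 0, 1, 1, 1, 1, 2, 2, 3
  R[4]: 0, 1, 2, 2, 2, 3, 3, 4
  R[5]: 1, 2, 3, 3, 3, 4, 4, 5
  R[6]: 1, 2, 3, 3, 3, 4, 5, 6
  R[7]: 1, 2, 3, 4, 4, 5, 6, 7
  R[8]: 1, 2, 3, 4, 5, 6, 7, 8

giving w = (8, 2, 6, 3, 1, 7, 4, 5) via Δ²R.

Rothe diagram D(w) (15 cells), 4 SE-corners (essential conditions):

[(1, 7, 0), (3, 5, 1), (4, 1, 0), (6, 5, 3)]


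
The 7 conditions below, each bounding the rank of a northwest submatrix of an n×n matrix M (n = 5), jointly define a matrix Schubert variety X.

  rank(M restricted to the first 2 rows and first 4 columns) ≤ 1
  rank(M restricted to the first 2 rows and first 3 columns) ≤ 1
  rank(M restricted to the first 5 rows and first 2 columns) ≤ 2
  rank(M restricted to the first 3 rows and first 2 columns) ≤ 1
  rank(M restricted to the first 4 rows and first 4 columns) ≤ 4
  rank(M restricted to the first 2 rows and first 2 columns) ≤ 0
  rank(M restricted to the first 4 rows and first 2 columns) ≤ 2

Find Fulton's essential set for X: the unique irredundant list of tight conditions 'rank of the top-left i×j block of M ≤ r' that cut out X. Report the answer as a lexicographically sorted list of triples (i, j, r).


Reconstructing r_w from the 7 given conditions:

  i=1: 0, 0, 1, 1, 1
  i=2: 0, 0, 1, 1, 2
  i=3: 1, 1, 2, 2, 3
  i=4: 1, 2, 3, 3, 4
  i=5: 1, 2, 3, 4, 5

so w = (3, 5, 1, 2, 4).

|D(w)|=5, |Ess(w)|=2:

[(2, 2, 0), (2, 4, 1)]


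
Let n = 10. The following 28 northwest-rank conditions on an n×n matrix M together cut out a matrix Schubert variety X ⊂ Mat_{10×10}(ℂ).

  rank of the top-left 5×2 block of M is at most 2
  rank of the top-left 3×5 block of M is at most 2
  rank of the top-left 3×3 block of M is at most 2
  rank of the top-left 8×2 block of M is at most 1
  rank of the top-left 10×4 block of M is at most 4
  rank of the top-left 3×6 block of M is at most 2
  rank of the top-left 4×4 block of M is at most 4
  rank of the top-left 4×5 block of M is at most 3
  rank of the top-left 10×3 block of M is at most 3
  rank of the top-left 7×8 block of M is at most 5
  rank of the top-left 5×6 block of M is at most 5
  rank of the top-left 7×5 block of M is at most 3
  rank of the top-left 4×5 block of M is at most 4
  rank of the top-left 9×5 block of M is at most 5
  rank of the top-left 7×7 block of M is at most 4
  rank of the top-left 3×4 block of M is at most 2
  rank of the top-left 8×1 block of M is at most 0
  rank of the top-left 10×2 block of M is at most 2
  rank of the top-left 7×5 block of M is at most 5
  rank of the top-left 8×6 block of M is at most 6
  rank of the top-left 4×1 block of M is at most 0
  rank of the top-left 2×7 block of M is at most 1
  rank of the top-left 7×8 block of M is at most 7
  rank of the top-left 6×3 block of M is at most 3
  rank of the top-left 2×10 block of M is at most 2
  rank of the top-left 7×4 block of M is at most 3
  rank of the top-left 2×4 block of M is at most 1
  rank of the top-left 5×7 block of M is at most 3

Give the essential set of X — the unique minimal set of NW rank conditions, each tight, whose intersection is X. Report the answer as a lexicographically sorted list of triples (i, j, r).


Propagating the 28 rank bounds to every northwest block:

  0 | 1 | 1 | 1 | 1 | 1 | 1 | 1 | 1 | 1
  0 | 1 | 1 | 1 | 1 | 1 | 1 | 2 | 2 | 2
  0 | 1 | 2 | 2 | 2 | 2 | 2 | 3 | 3 | 3
  0 | 1 | 2 | 3 | 3 | 3 | 3 | 4 | 4 | 4
  0 | 1 | 2 | 3 | 3 | 3 | 3 | 4 | 5 | 5
  0 | 1 | 2 | 3 | 3 | 4 | 4 | 5 | 6 | 6
  0 | 1 | 2 | 3 | 3 | 4 | 4 | 5 | 6 | 7
  0 | 1 | 2 | 3 | 4 | 5 | 5 | 6 | 7 | 8
  1 | 2 | 3 | 4 | 5 | 6 | 6 | 7 | 8 | 9
  1 | 2 | 3 | 4 | 5 | 6 | 7 | 8 | 9 | 10

the unique w with this rank table is (2, 8, 3, 4, 9, 6, 10, 5, 1, 7).

Rothe diagram D(w) (19 cells), 5 SE-corners (essential conditions):

[(2, 7, 1), (5, 7, 3), (7, 5, 3), (7, 7, 4), (8, 1, 0)]


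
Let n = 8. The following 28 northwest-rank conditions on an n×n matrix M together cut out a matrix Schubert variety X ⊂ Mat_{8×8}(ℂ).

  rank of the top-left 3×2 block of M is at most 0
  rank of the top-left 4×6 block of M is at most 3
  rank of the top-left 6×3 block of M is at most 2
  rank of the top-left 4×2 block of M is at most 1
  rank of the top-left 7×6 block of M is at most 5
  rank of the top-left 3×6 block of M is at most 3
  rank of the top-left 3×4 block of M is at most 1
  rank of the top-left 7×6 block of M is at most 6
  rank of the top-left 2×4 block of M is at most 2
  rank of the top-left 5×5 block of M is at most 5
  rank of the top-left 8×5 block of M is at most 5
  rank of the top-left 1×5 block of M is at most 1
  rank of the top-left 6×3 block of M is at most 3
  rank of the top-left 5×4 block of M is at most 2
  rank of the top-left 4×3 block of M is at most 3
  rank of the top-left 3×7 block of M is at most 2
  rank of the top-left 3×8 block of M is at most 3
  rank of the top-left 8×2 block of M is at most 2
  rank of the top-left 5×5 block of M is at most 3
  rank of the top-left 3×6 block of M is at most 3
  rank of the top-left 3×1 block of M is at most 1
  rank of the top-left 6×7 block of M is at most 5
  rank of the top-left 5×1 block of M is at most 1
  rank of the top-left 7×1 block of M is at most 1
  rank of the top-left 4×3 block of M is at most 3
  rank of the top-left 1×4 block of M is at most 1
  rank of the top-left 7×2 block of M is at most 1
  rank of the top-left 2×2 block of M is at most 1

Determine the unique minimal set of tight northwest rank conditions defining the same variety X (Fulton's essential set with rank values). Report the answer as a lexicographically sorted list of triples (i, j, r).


Rank table r_w(8×8) implied by the 28 constraints:

  0 | 0 | 1 | 1 | 1 | 1 | 1 | 1
  0 | 0 | 1 | 1 | 2 | 2 | 2 | 2
  0 | 0 | 1 | 1 | 2 | 2 | 2 | 3
  1 | 1 | 2 | 2 | 3 | 3 | 3 | 4
  1 | 1 | 2 | 2 | 3 | 4 | 4 | 5
  1 | 1 | 2 | 3 | 4 | 5 | 5 | 6
  1 | 1 | 2 | 3 | 4 | 5 | 6 | 7
  1 | 2 | 3 | 4 | 5 | 6 | 7 | 8

hence w(1..8) = (3, 5, 8, 1, 6, 4, 7, 2).

ℓ(w)=14; the 5 essential cells (i,j,r):

[(3, 2, 0), (3, 4, 1), (3, 7, 2), (5, 4, 2), (7, 2, 1)]


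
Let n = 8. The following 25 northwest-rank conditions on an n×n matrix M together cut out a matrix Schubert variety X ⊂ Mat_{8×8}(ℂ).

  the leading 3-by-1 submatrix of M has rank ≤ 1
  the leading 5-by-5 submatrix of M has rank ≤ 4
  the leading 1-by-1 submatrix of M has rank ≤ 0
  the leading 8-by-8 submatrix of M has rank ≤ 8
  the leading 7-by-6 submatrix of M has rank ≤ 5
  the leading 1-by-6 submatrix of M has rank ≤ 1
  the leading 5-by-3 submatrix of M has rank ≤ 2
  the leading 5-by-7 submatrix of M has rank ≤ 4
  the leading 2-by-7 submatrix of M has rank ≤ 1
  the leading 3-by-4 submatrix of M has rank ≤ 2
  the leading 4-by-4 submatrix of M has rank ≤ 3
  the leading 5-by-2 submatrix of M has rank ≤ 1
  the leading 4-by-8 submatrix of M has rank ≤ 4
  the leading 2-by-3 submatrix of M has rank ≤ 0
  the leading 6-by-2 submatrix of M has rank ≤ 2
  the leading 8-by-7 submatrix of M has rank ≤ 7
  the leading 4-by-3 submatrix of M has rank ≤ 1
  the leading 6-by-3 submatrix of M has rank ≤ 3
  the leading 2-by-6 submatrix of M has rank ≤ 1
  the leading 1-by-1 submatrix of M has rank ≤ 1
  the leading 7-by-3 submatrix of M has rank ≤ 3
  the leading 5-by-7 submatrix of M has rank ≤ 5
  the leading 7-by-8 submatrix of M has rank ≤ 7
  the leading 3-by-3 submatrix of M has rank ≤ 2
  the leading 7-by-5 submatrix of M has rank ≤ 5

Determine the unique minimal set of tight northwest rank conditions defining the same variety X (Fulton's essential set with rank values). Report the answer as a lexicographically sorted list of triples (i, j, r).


Reconstructing r_w from the 25 given conditions:

  0 0 0 1 1 1 1 1
  0 0 0 1 1 1 1 2
  1 1 1 2 2 2 2 3
  1 1 1 2 3 3 3 4
  1 1 2 3 4 4 4 5
  1 2 3 4 5 5 5 6
  1 2 3 4 5 5 6 7
  1 2 3 4 5 6 7 8

hence w(1..8) = (4, 8, 1, 5, 3, 2, 7, 6).

5 SE-corners of the 13-cell Rothe diagram give Ess(w):

[(2, 3, 0), (2, 7, 1), (4, 3, 1), (5, 2, 1), (7, 6, 5)]


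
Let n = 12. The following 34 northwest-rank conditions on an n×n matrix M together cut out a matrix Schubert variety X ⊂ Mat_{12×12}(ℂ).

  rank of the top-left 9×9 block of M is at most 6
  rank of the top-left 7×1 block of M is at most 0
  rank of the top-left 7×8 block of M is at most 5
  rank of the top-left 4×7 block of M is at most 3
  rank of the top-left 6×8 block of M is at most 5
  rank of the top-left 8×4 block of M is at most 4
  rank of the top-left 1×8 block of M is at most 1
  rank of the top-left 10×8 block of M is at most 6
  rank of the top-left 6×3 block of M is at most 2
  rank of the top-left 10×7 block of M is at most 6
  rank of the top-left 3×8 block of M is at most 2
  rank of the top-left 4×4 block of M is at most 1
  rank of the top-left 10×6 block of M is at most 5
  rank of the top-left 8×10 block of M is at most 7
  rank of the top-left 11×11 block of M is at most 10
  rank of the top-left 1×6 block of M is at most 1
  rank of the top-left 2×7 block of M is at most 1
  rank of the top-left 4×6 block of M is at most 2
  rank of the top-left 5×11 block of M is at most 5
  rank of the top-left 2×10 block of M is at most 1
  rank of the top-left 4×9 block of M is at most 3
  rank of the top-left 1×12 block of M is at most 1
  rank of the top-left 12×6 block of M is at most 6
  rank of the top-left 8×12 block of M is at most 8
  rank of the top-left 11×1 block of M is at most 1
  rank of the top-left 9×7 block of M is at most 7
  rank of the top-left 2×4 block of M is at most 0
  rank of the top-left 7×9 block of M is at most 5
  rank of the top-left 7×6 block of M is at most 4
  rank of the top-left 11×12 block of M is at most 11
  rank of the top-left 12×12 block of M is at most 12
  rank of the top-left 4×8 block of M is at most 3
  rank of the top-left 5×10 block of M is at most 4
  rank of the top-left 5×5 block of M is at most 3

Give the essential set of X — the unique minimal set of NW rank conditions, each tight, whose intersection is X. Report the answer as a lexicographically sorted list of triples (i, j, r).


Reconstructing r_w from the 34 given conditions:

  i=1: 0, 0, 0, 0, 1, 1, 1, 1, 1, 1, 1, 1
  i=2: 0, 0, 0, 0, 1, 1, 1, 1, 1, 1, 2, 2
  i=3: 0, 1, 1, 1, 2, 2, 2, 2, 2, 2, 3, 3
  i=4: 0, 1, 1, 1, 2, 2, 3, 3, 3, 3, 4, 4
  i=5: 0, 1, 2, 2, 3, 3, 4, 4, 4, 4, 5, 5
  i=6: 0, 1, 2, 3, 4, 4, 5, 5, 5, 5, 6, 6
  i=7: 0, 1, 2, 3, 4, 4, 5, 5, 5, 6, 7, 7
  i=8: 1, 2, 3, 4, 5, 5, 6, 6, 6, 7, 8, 8
  i=9: 1, 2, 3, 4, 5, 5, 6, 6, 6, 7, 8, 9
  i=10: 1, 2, 3, 4, 5, 5, 6, 6, 7, 8, 9, 10
  i=11: 1, 2, 3, 4, 5, 6, 7, 7, 8, 9, 10, 11
  i=12: 1, 2, 3, 4, 5, 6, 7, 8, 9, 10, 11, 12

reading off 1-entries of Δ²R: w = (5, 11, 2, 7, 3, 4, 10, 1, 12, 9, 6, 8).

D(w) has 29 cells with 10 SE-corners; essential set:

[(2, 4, 0), (2, 10, 1), (4, 4, 1), (4, 6, 2), (7, 1, 0), (7, 6, 4), (7, 9, 5), (9, 9, 6), (10, 6, 5), (10, 8, 6)]


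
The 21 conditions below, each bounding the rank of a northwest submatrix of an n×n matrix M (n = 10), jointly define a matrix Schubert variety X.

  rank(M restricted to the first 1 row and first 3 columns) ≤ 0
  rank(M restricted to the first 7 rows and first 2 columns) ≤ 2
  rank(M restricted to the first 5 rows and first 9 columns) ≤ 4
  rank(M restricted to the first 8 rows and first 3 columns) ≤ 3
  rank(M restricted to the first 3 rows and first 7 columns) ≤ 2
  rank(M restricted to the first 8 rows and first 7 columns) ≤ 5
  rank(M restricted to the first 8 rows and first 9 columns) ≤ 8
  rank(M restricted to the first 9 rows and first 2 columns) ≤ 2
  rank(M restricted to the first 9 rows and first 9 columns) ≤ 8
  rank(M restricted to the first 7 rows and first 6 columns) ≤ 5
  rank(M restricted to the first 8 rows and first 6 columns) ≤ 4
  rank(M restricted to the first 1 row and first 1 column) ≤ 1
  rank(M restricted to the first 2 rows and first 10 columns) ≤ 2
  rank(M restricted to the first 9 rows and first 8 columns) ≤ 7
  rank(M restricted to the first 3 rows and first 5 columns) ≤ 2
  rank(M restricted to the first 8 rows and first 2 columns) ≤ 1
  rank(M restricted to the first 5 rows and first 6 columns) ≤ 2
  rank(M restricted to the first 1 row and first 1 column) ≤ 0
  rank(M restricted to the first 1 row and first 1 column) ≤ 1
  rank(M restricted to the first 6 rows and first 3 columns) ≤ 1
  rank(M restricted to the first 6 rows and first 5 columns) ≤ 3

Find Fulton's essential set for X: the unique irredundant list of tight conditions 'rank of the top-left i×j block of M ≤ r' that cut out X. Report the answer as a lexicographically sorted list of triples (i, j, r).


Propagating the 21 rank bounds to every northwest block:

  0 | 0 | 0 | 1 | 1 | 1 | 1 | 1 | 1 | 1
  1 | 1 | 1 | 2 | 2 | 2 | 2 | 2 | 2 | 2
  1 | 1 | 1 | 2 | 2 | 2 | 2 | 3 | 3 | 3
  1 | 1 | 1 | 2 | 2 | 2 | 3 | 4 | 4 | 4
  1 | 1 | 1 | 2 | 2 | 2 | 3 | 4 | 4 | 5
  1 | 1 | 1 | 2 | 3 | 3 | 4 | 5 | 5 | 6
  1 | 1 | 2 | 3 | 4 | 4 | 5 | 6 | 6 | 7
  1 | 1 | 2 | 3 | 4 | 4 | 5 | 6 | 7 | 8
  1 | 2 | 3 | 4 | 5 | 5 | 6 | 7 | 8 | 9
  1 | 2 | 3 | 4 | 5 | 6 | 7 | 8 | 9 | 10

second differences of R give the permutation w = (4, 1, 8, 7, 10, 5, 3, 9, 2, 6).

Rothe diagram D(w) (22 cells), 7 SE-corners (essential conditions):

[(1, 3, 0), (3, 7, 2), (5, 6, 2), (5, 9, 4), (6, 3, 1), (8, 2, 1), (8, 6, 4)]


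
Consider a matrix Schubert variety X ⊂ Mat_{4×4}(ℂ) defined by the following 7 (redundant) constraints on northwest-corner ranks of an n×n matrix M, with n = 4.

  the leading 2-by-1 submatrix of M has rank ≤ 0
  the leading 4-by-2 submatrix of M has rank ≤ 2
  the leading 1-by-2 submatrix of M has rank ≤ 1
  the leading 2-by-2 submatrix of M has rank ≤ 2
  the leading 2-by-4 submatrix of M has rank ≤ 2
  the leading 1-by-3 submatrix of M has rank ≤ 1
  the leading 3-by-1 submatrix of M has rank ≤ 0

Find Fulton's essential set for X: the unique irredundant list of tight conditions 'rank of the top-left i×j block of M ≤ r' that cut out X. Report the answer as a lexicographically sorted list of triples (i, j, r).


The tightest implied rank at each (i,j), from the 7 conditions:

  row 1: 0  1  1  1
  row 2: 0  1  2  2
  row 3: 0  1  2  3
  row 4: 1  2  3  4

second differences of R give the permutation w = (2, 3, 4, 1).

|D(w)|=3, |Ess(w)|=1:

[(3, 1, 0)]


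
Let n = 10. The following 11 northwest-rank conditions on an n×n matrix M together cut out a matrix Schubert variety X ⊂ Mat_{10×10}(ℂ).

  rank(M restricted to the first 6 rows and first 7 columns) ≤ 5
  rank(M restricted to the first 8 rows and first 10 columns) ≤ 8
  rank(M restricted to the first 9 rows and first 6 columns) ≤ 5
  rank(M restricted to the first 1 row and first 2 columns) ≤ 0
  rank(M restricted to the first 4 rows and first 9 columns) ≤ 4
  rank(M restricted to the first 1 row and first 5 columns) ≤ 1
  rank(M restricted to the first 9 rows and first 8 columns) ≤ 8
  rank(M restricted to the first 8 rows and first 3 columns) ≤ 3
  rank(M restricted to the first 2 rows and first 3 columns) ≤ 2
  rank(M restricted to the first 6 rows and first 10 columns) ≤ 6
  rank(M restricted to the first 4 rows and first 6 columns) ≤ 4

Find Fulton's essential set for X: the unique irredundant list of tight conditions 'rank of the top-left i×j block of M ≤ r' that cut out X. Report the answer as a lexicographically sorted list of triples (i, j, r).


The tightest implied rank at each (i,j), from the 11 conditions:

  row 1: 0  0  1  1  1  1  1  1  1  1
  row 2: 1  1  2  2  2  2  2  2  2  2
  row 3: 1  2  3  3  3  3  3  3  3  3
  row 4: 1  2  3  4  4  4  4  4  4  4
  row 5: 1  2  3  4  5  5  5  5  5  5
  row 6: 1  2  3  4  5  5  5  6  6  6
  row 7: 1  2  3  4  5  5  6  7  7  7
  row 8: 1  2  3  4  5  5  6  7  8  8
  row 9: 1  2  3  4  5  5  6  7  8  9
  row 10: 1  2  3  4  5  6  7  8  9  10

reading off 1-entries of Δ²R: w = (3, 1, 2, 4, 5, 8, 7, 9, 10, 6).

|D(w)|=7, |Ess(w)|=3:

[(1, 2, 0), (6, 7, 5), (9, 6, 5)]


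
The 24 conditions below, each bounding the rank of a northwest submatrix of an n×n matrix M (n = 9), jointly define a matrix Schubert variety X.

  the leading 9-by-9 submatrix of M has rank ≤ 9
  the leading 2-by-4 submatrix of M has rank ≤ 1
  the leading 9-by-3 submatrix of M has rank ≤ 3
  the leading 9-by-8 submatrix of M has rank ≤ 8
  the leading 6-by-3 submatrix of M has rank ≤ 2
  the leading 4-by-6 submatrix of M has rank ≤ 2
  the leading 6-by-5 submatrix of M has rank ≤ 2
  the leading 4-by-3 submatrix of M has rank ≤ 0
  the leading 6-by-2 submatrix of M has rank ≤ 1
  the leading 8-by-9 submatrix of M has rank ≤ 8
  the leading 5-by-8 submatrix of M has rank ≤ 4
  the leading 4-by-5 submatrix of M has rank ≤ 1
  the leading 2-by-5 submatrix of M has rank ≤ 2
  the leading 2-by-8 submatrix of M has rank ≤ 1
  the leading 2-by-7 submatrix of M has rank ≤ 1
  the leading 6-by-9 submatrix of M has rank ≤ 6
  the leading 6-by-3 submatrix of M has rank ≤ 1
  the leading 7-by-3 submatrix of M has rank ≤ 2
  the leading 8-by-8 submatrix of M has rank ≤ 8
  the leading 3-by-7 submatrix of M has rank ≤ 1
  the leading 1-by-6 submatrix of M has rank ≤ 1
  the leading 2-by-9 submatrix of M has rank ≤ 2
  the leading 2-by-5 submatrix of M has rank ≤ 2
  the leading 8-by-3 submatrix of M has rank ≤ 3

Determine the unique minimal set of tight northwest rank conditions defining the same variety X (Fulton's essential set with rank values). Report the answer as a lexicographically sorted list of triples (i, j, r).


The tightest implied rank at each (i,j), from the 24 conditions:

  0  0  0  1  1  1  1  1  1
  0  0  0  1  1  1  1  1  2
  0  0  0  1  1  1  1  2  3
  0  0  0  1  1  2  2  3  4
  1  1  1  2  2  3  3  4  5
  1  1  1  2  2  3  4  5  6
  1  2  2  3  3  4  5  6  7
  1  2  3  4  4  5  6  7  8
  1  2  3  4  5  6  7  8  9

so w = (4, 9, 8, 6, 1, 7, 2, 3, 5).

ℓ(w)=23; the 6 essential cells (i,j,r):

[(2, 8, 1), (3, 7, 1), (4, 3, 0), (4, 5, 1), (6, 3, 1), (6, 5, 2)]


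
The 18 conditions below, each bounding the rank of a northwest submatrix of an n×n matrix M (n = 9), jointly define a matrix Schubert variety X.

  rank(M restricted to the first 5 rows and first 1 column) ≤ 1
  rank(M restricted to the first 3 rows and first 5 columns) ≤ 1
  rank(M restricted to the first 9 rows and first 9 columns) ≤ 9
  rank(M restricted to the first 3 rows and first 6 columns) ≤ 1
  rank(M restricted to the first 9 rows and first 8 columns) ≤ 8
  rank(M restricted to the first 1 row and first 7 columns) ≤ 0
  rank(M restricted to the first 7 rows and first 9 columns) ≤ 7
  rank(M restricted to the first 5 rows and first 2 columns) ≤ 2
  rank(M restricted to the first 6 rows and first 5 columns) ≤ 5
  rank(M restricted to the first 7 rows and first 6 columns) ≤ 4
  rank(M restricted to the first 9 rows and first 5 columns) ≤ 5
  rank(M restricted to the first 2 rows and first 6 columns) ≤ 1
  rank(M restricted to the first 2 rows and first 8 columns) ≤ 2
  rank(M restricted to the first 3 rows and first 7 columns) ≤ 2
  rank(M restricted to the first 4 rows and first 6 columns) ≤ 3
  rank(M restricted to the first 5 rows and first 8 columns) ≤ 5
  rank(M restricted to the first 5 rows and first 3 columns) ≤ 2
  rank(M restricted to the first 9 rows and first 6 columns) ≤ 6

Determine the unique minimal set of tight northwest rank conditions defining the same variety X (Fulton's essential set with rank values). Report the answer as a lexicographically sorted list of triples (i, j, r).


Reconstructing r_w from the 18 given conditions:

  row 1: 0 0 0 0 0 0 0 1 1
  row 2: 1 1 1 1 1 1 1 2 2
  row 3: 1 1 1 1 1 1 2 3 3
  row 4: 1 2 2 2 2 2 3 4 4
  row 5: 1 2 2 3 3 3 4 5 5
  row 6: 1 2 3 4 4 4 5 6 6
  row 7: 1 2 3 4 4 4 5 6 7
  row 8: 1 2 3 4 5 5 6 7 8
  row 9: 1 2 3 4 5 6 7 8 9

giving w = (8, 1, 7, 2, 4, 3, 9, 5, 6) via Δ²R.

Fulton essential set (4 of the 15 Rothe cells):

[(1, 7, 0), (3, 6, 1), (5, 3, 2), (7, 6, 4)]


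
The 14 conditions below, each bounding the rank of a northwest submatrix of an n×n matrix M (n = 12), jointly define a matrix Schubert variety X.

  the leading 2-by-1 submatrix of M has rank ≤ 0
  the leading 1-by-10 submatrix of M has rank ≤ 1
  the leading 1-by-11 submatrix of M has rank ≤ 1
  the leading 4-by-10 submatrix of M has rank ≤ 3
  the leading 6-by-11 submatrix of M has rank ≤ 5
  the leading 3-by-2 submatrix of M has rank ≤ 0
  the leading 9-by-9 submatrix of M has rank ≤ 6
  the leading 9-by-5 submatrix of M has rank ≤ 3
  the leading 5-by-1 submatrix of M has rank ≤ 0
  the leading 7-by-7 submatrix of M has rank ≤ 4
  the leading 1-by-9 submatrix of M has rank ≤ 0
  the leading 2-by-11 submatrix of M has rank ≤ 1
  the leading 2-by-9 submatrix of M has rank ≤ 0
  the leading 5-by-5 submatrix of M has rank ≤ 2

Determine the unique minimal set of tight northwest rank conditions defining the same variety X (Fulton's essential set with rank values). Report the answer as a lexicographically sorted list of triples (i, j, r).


Propagating the 14 rank bounds to every northwest block:

  row 1: 0 0 0 0 0 0 0 0 0 1 1 1
  row 2: 0 0 0 0 0 0 0 0 0 1 1 2
  row 3: 0 0 1 1 1 1 1 1 1 2 2 3
  row 4: 0 1 2 2 2 2 2 2 2 3 3 4
  row 5: 0 1 2 2 2 3 3 3 3 4 4 5
  row 6: 1 2 3 3 3 4 4 4 4 5 5 6
  row 7: 1 2 3 3 3 4 4 5 5 6 6 7
  row 8: 1 2 3 3 3 4 5 6 6 7 7 8
  row 9: 1 2 3 3 3 4 5 6 6 7 8 9
  row 10: 1 2 3 4 4 5 6 7 7 8 9 10
  row 11: 1 2 3 4 5 6 7 8 8 9 10 11
  row 12: 1 2 3 4 5 6 7 8 9 10 11 12

giving w = (10, 12, 3, 2, 6, 1, 8, 7, 11, 4, 5, 9) via Δ²R.

ℓ(w)=33; the 8 essential cells (i,j,r):

[(2, 9, 0), (2, 11, 1), (3, 2, 0), (5, 1, 0), (5, 5, 2), (7, 7, 4), (9, 5, 3), (9, 9, 6)]


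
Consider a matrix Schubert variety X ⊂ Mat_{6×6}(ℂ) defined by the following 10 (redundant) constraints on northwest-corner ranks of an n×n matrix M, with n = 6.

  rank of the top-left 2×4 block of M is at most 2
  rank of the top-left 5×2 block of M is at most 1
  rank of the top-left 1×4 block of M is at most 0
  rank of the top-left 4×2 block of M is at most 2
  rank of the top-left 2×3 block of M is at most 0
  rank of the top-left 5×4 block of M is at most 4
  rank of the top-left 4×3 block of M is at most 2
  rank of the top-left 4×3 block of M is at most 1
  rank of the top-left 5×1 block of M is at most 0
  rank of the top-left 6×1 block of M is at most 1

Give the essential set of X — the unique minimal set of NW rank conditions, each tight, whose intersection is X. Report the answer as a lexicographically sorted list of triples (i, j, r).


Propagating the 10 rank bounds to every northwest block:

  0  0  0  0  1  1
  0  0  0  1  2  2
  0  1  1  2  3  3
  0  1  1  2  3  4
  0  1  2  3  4  5
  1  2  3  4  5  6

reading off 1-entries of Δ²R: w = (5, 4, 2, 6, 3, 1).

Rothe diagram D(w) (11 cells), 4 SE-corners (essential conditions):

[(1, 4, 0), (2, 3, 0), (4, 3, 1), (5, 1, 0)]


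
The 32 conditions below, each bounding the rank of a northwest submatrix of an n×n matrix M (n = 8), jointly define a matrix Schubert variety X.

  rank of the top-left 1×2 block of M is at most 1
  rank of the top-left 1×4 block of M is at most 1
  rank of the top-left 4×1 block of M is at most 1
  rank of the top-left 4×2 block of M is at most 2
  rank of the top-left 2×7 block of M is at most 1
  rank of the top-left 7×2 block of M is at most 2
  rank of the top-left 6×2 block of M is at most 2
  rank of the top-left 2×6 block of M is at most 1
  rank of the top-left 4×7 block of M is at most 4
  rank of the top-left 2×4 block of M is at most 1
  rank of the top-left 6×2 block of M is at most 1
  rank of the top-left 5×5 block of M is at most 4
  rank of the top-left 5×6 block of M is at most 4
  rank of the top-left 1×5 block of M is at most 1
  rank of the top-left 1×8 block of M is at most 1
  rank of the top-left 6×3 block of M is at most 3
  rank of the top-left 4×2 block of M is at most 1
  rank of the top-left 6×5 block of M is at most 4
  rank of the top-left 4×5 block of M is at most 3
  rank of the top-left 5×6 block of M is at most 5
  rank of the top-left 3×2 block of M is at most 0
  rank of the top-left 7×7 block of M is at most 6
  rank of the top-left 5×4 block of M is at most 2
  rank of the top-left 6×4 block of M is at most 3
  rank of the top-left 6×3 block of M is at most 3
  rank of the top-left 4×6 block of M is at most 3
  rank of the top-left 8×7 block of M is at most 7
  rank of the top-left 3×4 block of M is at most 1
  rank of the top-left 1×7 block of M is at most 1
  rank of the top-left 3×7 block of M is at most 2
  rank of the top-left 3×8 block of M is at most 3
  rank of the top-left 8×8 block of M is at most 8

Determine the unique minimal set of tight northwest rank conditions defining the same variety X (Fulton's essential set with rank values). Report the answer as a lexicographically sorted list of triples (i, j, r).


Reconstructing r_w from the 32 given conditions:

  R[1]: 0 0 1 1 1 1 1 1
  R[2]: 0 0 1 1 1 1 1 2
  R[3]: 0 0 1 1 2 2 2 3
  R[4]: 1 1 2 2 3 3 3 4
  R[5]: 1 1 2 2 3 4 4 5
  R[6]: 1 1 2 3 4 5 5 6
  R[7]: 1 2 3 4 5 6 6 7
  R[8]: 1 2 3 4 5 6 7 8

so w = (3, 8, 5, 1, 6, 4, 2, 7).

Rothe diagram D(w) (14 cells), 5 SE-corners (essential conditions):

[(2, 7, 1), (3, 2, 0), (3, 4, 1), (5, 4, 2), (6, 2, 1)]


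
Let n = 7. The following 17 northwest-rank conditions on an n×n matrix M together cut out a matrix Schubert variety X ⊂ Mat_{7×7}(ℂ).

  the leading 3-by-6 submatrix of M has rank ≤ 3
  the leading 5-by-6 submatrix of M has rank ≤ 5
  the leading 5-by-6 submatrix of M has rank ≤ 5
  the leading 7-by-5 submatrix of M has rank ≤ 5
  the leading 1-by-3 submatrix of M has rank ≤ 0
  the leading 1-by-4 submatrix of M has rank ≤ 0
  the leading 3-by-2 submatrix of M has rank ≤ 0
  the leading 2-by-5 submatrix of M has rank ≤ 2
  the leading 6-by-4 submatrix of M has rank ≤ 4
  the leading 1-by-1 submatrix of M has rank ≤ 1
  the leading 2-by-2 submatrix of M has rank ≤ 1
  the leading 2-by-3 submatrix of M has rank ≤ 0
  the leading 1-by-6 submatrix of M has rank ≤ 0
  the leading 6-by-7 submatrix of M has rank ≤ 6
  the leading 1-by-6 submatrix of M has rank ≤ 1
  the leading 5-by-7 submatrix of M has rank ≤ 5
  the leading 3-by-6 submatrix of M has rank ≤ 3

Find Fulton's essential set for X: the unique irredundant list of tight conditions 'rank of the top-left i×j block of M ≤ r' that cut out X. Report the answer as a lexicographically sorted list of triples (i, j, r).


Computing R[i][j] = min implied NW-rank bound (n=7, 17 conditions):

  i=1: 0 0 0 0 0 0 1
  i=2: 0 0 0 1 1 1 2
  i=3: 0 0 1 2 2 2 3
  i=4: 1 1 2 3 3 3 4
  i=5: 1 2 3 4 4 4 5
  i=6: 1 2 3 4 5 5 6
  i=7: 1 2 3 4 5 6 7

reading off 1-entries of Δ²R: w = (7, 4, 3, 1, 2, 5, 6).

ℓ(w)=11; the 3 essential cells (i,j,r):

[(1, 6, 0), (2, 3, 0), (3, 2, 0)]


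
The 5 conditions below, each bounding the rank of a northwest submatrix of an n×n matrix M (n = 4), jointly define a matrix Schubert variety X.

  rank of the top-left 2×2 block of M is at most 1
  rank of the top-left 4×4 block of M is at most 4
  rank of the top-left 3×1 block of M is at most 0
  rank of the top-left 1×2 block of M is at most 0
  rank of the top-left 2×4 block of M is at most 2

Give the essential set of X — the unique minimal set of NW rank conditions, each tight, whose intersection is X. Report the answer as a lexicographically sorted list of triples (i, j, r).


Recovering R(i,j) via the rank-extension bound from the 5 conditions:

  0, 0, 1, 1
  0, 1, 2, 2
  0, 1, 2, 3
  1, 2, 3, 4

reading off 1-entries of Δ²R: w = (3, 2, 4, 1).

Fulton essential set (2 of the 4 Rothe cells):

[(1, 2, 0), (3, 1, 0)]


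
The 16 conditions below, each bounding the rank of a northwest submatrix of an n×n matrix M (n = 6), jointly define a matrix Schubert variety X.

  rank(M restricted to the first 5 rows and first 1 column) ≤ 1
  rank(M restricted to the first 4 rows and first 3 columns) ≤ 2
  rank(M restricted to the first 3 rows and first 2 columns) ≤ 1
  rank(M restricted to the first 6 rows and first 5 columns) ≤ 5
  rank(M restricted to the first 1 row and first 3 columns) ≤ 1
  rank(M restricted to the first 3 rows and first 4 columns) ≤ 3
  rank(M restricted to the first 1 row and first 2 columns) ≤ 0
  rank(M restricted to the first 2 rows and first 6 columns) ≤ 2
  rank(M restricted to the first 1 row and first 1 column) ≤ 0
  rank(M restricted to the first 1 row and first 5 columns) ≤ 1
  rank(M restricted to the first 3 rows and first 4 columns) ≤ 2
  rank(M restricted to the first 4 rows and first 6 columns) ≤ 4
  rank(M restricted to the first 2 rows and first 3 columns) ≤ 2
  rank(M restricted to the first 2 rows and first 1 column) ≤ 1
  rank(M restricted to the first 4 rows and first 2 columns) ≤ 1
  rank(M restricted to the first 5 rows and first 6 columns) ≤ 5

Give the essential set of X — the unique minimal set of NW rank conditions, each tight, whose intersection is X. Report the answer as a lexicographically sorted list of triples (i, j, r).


Recovering R(i,j) via the rank-extension bound from the 16 conditions:

  i=1: 0 0 1 1 1 1
  i=2: 1 1 2 2 2 2
  i=3: 1 1 2 2 3 3
  i=4: 1 1 2 3 4 4
  i=5: 1 2 3 4 5 5
  i=6: 1 2 3 4 5 6

so w = (3, 1, 5, 4, 2, 6).

D(w) has 5 cells with 3 SE-corners; essential set:

[(1, 2, 0), (3, 4, 2), (4, 2, 1)]


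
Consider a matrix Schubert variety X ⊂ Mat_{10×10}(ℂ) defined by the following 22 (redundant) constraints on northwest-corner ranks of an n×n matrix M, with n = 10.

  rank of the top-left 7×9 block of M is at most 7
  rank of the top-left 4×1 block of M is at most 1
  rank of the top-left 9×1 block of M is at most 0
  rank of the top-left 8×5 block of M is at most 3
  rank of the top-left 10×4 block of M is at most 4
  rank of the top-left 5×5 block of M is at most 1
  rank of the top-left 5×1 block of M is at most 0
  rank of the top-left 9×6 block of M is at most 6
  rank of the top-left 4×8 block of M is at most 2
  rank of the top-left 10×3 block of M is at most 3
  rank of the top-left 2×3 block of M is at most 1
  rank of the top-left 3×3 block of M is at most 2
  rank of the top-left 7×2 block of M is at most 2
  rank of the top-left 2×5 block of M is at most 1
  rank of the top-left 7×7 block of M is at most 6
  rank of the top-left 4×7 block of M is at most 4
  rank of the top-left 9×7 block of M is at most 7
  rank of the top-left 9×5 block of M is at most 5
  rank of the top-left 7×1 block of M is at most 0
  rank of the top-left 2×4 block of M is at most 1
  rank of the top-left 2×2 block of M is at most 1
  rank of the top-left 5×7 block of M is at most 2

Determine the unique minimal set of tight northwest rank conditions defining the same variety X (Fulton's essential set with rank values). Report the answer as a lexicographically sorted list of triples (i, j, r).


Reconstructing r_w from the 22 given conditions:

  i=1: 0, 1, 1, 1, 1, 1, 1, 1, 1, 1
  i=2: 0, 1, 1, 1, 1, 2, 2, 2, 2, 2
  i=3: 0, 1, 1, 1, 1, 2, 2, 2, 3, 3
  i=4: 0, 1, 1, 1, 1, 2, 2, 2, 3, 4
  i=5: 0, 1, 1, 1, 1, 2, 2, 3, 4, 5
  i=6: 0, 1, 2, 2, 2, 3, 3, 4, 5, 6
  i=7: 0, 1, 2, 3, 3, 4, 4, 5, 6, 7
  i=8: 0, 1, 2, 3, 3, 4, 5, 6, 7, 8
  i=9: 0, 1, 2, 3, 4, 5, 6, 7, 8, 9
  i=10: 1, 2, 3, 4, 5, 6, 7, 8, 9, 10

second differences of R give the permutation w = (2, 6, 9, 10, 8, 3, 4, 7, 5, 1).

|D(w)|=27, |Ess(w)|=5:

[(4, 8, 2), (5, 5, 1), (5, 7, 2), (8, 5, 3), (9, 1, 0)]


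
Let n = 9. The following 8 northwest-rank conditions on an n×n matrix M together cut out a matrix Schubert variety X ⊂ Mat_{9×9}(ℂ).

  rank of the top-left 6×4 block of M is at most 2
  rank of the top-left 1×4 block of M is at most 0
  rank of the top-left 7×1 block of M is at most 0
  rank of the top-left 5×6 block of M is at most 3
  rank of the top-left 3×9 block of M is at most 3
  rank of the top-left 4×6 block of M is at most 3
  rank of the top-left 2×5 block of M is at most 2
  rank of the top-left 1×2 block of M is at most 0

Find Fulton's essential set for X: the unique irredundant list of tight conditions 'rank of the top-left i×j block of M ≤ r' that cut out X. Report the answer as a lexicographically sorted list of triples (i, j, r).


Computing R[i][j] = min implied NW-rank bound (n=9, 8 conditions):

  0, 0, 0, 0, 1, 1, 1, 1, 1
  0, 1, 1, 1, 2, 2, 2, 2, 2
  0, 1, 2, 2, 3, 3, 3, 3, 3
  0, 1, 2, 2, 3, 3, 4, 4, 4
  0, 1, 2, 2, 3, 3, 4, 5, 5
  0, 1, 2, 2, 3, 4, 5, 6, 6
  0, 1, 2, 3, 4, 5, 6, 7, 7
  1, 2, 3, 4, 5, 6, 7, 8, 8
  1, 2, 3, 4, 5, 6, 7, 8, 9

the unique w with this rank table is (5, 2, 3, 7, 8, 6, 4, 1, 9).

4 SE-corners of the 15-cell Rothe diagram give Ess(w):

[(1, 4, 0), (5, 6, 3), (6, 4, 2), (7, 1, 0)]


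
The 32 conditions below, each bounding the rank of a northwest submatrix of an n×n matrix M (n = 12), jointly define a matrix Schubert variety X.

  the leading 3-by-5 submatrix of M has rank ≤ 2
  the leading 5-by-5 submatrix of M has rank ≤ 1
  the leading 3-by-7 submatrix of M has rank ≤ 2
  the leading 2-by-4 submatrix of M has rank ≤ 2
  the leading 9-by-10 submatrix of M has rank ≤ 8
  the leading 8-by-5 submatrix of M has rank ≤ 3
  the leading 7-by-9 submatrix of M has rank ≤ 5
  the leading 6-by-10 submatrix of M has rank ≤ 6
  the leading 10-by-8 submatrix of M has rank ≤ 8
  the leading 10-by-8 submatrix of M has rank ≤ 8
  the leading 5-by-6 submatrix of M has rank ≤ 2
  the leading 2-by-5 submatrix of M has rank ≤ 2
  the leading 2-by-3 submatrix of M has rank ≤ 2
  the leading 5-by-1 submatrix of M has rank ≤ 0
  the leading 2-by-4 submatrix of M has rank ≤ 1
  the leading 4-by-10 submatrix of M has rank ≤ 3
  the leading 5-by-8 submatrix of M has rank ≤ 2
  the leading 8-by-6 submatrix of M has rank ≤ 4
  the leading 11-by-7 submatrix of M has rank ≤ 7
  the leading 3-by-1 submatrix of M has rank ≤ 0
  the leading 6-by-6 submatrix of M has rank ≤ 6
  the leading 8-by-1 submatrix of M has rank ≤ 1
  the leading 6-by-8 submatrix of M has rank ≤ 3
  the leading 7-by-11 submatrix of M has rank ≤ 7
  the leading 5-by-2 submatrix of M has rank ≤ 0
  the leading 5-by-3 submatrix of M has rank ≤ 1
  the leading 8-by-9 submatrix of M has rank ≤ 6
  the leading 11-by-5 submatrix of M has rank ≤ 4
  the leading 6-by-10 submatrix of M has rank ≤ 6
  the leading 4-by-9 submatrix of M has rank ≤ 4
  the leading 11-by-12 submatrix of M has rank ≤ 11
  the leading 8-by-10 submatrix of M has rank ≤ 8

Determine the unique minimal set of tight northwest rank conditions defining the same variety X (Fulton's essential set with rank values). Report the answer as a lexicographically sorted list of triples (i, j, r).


Computing R[i][j] = min implied NW-rank bound (n=12, 32 conditions):

  0 | 0 | 1 | 1 | 1 | 1 | 1 | 1 | 1 | 1 | 1 | 1
  0 | 0 | 1 | 1 | 1 | 2 | 2 | 2 | 2 | 2 | 2 | 2
  0 | 0 | 1 | 1 | 1 | 2 | 2 | 2 | 3 | 3 | 3 | 3
  0 | 0 | 1 | 1 | 1 | 2 | 2 | 2 | 3 | 3 | 4 | 4
  0 | 0 | 1 | 1 | 1 | 2 | 2 | 2 | 3 | 4 | 5 | 5
  1 | 1 | 2 | 2 | 2 | 3 | 3 | 3 | 4 | 5 | 6 | 6
  1 | 2 | 3 | 3 | 3 | 4 | 4 | 4 | 5 | 6 | 7 | 7
  1 | 2 | 3 | 3 | 3 | 4 | 5 | 5 | 6 | 7 | 8 | 8
  1 | 2 | 3 | 4 | 4 | 5 | 6 | 6 | 7 | 8 | 9 | 9
  1 | 2 | 3 | 4 | 4 | 5 | 6 | 7 | 8 | 9 | 10 | 10
  1 | 2 | 3 | 4 | 4 | 5 | 6 | 7 | 8 | 9 | 10 | 11
  1 | 2 | 3 | 4 | 5 | 6 | 7 | 8 | 9 | 10 | 11 | 12

the unique w with this rank table is (3, 6, 9, 11, 10, 1, 2, 7, 4, 8, 12, 5).

D(w) has 29 cells with 6 SE-corners; essential set:

[(4, 10, 3), (5, 2, 0), (5, 5, 1), (5, 8, 2), (8, 5, 3), (11, 5, 4)]
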